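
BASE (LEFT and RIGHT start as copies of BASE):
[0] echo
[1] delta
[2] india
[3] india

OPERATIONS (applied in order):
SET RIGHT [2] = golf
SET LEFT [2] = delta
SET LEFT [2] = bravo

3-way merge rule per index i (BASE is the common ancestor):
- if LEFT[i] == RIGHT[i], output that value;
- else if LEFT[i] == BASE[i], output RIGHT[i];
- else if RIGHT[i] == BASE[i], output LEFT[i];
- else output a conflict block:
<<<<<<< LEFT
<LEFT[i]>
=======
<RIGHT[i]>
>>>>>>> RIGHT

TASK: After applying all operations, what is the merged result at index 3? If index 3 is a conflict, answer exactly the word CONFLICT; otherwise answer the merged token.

Answer: india

Derivation:
Final LEFT:  [echo, delta, bravo, india]
Final RIGHT: [echo, delta, golf, india]
i=0: L=echo R=echo -> agree -> echo
i=1: L=delta R=delta -> agree -> delta
i=2: BASE=india L=bravo R=golf all differ -> CONFLICT
i=3: L=india R=india -> agree -> india
Index 3 -> india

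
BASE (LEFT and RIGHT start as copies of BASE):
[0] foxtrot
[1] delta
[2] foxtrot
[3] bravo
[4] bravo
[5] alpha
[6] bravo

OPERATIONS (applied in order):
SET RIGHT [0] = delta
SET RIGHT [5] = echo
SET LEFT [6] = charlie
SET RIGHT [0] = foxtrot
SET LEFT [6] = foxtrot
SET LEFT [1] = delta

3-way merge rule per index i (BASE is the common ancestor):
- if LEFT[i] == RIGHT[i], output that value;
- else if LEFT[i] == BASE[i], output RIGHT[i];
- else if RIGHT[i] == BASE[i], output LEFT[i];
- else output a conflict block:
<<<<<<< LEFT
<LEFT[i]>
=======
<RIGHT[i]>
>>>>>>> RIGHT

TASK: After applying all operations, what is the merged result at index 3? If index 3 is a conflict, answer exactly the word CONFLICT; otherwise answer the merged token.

Answer: bravo

Derivation:
Final LEFT:  [foxtrot, delta, foxtrot, bravo, bravo, alpha, foxtrot]
Final RIGHT: [foxtrot, delta, foxtrot, bravo, bravo, echo, bravo]
i=0: L=foxtrot R=foxtrot -> agree -> foxtrot
i=1: L=delta R=delta -> agree -> delta
i=2: L=foxtrot R=foxtrot -> agree -> foxtrot
i=3: L=bravo R=bravo -> agree -> bravo
i=4: L=bravo R=bravo -> agree -> bravo
i=5: L=alpha=BASE, R=echo -> take RIGHT -> echo
i=6: L=foxtrot, R=bravo=BASE -> take LEFT -> foxtrot
Index 3 -> bravo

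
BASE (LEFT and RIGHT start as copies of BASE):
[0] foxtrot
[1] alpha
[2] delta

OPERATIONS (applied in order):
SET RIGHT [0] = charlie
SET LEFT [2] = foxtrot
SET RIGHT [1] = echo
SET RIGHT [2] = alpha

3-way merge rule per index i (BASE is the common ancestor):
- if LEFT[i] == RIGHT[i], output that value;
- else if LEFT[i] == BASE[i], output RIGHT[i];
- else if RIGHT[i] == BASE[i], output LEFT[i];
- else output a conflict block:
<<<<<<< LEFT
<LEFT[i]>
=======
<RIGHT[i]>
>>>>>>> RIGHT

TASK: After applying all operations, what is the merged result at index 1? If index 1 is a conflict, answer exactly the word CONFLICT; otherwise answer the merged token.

Answer: echo

Derivation:
Final LEFT:  [foxtrot, alpha, foxtrot]
Final RIGHT: [charlie, echo, alpha]
i=0: L=foxtrot=BASE, R=charlie -> take RIGHT -> charlie
i=1: L=alpha=BASE, R=echo -> take RIGHT -> echo
i=2: BASE=delta L=foxtrot R=alpha all differ -> CONFLICT
Index 1 -> echo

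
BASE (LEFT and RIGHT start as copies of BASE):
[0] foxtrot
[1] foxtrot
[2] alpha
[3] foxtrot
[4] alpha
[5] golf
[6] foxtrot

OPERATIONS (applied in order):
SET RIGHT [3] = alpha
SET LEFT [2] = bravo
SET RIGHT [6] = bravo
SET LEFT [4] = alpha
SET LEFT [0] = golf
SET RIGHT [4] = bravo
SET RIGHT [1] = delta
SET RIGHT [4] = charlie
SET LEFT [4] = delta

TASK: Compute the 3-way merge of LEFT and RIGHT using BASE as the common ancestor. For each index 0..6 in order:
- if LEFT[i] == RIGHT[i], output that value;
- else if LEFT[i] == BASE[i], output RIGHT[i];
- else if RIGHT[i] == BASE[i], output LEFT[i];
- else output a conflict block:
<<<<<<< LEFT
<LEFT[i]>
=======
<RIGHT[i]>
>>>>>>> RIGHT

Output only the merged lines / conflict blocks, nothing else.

Final LEFT:  [golf, foxtrot, bravo, foxtrot, delta, golf, foxtrot]
Final RIGHT: [foxtrot, delta, alpha, alpha, charlie, golf, bravo]
i=0: L=golf, R=foxtrot=BASE -> take LEFT -> golf
i=1: L=foxtrot=BASE, R=delta -> take RIGHT -> delta
i=2: L=bravo, R=alpha=BASE -> take LEFT -> bravo
i=3: L=foxtrot=BASE, R=alpha -> take RIGHT -> alpha
i=4: BASE=alpha L=delta R=charlie all differ -> CONFLICT
i=5: L=golf R=golf -> agree -> golf
i=6: L=foxtrot=BASE, R=bravo -> take RIGHT -> bravo

Answer: golf
delta
bravo
alpha
<<<<<<< LEFT
delta
=======
charlie
>>>>>>> RIGHT
golf
bravo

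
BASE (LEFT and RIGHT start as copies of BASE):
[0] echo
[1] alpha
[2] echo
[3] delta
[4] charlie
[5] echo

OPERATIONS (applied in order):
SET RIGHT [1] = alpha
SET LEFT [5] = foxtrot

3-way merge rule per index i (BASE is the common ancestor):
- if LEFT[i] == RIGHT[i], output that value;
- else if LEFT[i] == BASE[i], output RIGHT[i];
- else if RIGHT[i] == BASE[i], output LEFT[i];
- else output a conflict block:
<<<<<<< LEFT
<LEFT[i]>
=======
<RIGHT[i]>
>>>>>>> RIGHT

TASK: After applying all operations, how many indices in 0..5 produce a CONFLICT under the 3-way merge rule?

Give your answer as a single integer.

Answer: 0

Derivation:
Final LEFT:  [echo, alpha, echo, delta, charlie, foxtrot]
Final RIGHT: [echo, alpha, echo, delta, charlie, echo]
i=0: L=echo R=echo -> agree -> echo
i=1: L=alpha R=alpha -> agree -> alpha
i=2: L=echo R=echo -> agree -> echo
i=3: L=delta R=delta -> agree -> delta
i=4: L=charlie R=charlie -> agree -> charlie
i=5: L=foxtrot, R=echo=BASE -> take LEFT -> foxtrot
Conflict count: 0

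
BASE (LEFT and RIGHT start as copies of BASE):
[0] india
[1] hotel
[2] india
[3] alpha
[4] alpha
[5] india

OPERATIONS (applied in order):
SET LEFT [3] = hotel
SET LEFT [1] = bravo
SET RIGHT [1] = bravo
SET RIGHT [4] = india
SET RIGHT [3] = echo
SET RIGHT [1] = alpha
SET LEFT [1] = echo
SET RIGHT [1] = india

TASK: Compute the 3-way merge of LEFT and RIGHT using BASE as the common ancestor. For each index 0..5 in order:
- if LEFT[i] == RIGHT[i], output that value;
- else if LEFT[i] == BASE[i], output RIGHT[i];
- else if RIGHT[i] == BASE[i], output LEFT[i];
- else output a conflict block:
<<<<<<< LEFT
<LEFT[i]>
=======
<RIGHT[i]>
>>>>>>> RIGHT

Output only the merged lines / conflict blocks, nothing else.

Answer: india
<<<<<<< LEFT
echo
=======
india
>>>>>>> RIGHT
india
<<<<<<< LEFT
hotel
=======
echo
>>>>>>> RIGHT
india
india

Derivation:
Final LEFT:  [india, echo, india, hotel, alpha, india]
Final RIGHT: [india, india, india, echo, india, india]
i=0: L=india R=india -> agree -> india
i=1: BASE=hotel L=echo R=india all differ -> CONFLICT
i=2: L=india R=india -> agree -> india
i=3: BASE=alpha L=hotel R=echo all differ -> CONFLICT
i=4: L=alpha=BASE, R=india -> take RIGHT -> india
i=5: L=india R=india -> agree -> india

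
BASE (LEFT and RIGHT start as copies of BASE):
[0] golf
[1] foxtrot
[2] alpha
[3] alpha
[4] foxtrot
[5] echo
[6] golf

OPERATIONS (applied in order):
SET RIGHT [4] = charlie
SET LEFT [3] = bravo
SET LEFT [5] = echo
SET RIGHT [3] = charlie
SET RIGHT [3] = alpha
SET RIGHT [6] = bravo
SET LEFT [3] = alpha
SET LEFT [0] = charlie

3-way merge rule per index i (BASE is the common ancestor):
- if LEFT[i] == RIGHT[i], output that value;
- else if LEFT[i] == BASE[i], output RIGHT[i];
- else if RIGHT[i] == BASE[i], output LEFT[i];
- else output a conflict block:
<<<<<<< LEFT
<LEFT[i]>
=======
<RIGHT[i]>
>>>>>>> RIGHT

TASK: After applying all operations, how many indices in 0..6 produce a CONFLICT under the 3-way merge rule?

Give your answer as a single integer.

Answer: 0

Derivation:
Final LEFT:  [charlie, foxtrot, alpha, alpha, foxtrot, echo, golf]
Final RIGHT: [golf, foxtrot, alpha, alpha, charlie, echo, bravo]
i=0: L=charlie, R=golf=BASE -> take LEFT -> charlie
i=1: L=foxtrot R=foxtrot -> agree -> foxtrot
i=2: L=alpha R=alpha -> agree -> alpha
i=3: L=alpha R=alpha -> agree -> alpha
i=4: L=foxtrot=BASE, R=charlie -> take RIGHT -> charlie
i=5: L=echo R=echo -> agree -> echo
i=6: L=golf=BASE, R=bravo -> take RIGHT -> bravo
Conflict count: 0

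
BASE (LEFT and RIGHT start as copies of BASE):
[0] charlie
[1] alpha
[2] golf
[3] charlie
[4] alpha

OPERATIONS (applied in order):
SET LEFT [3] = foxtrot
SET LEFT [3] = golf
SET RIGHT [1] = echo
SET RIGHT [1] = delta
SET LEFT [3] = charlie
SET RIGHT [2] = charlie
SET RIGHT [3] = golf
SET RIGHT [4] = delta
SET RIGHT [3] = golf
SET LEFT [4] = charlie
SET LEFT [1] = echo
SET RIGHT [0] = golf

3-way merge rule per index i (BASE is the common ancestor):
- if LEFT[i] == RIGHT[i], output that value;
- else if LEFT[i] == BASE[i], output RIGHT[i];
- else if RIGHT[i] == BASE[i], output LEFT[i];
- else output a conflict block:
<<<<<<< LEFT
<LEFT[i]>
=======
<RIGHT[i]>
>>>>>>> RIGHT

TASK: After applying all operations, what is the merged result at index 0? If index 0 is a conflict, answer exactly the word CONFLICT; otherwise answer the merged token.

Answer: golf

Derivation:
Final LEFT:  [charlie, echo, golf, charlie, charlie]
Final RIGHT: [golf, delta, charlie, golf, delta]
i=0: L=charlie=BASE, R=golf -> take RIGHT -> golf
i=1: BASE=alpha L=echo R=delta all differ -> CONFLICT
i=2: L=golf=BASE, R=charlie -> take RIGHT -> charlie
i=3: L=charlie=BASE, R=golf -> take RIGHT -> golf
i=4: BASE=alpha L=charlie R=delta all differ -> CONFLICT
Index 0 -> golf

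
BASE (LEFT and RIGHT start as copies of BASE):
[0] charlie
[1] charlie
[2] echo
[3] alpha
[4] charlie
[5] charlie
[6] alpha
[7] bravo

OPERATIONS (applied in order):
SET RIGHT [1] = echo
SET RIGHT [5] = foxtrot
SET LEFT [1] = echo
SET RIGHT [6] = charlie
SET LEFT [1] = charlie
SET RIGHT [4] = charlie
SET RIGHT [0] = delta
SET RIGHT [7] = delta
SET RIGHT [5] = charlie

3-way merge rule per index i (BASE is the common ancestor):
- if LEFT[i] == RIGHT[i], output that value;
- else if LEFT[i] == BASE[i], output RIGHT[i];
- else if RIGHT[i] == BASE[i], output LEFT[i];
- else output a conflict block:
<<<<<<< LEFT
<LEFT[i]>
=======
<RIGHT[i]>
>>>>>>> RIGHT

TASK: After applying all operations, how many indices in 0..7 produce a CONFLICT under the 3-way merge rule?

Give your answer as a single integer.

Final LEFT:  [charlie, charlie, echo, alpha, charlie, charlie, alpha, bravo]
Final RIGHT: [delta, echo, echo, alpha, charlie, charlie, charlie, delta]
i=0: L=charlie=BASE, R=delta -> take RIGHT -> delta
i=1: L=charlie=BASE, R=echo -> take RIGHT -> echo
i=2: L=echo R=echo -> agree -> echo
i=3: L=alpha R=alpha -> agree -> alpha
i=4: L=charlie R=charlie -> agree -> charlie
i=5: L=charlie R=charlie -> agree -> charlie
i=6: L=alpha=BASE, R=charlie -> take RIGHT -> charlie
i=7: L=bravo=BASE, R=delta -> take RIGHT -> delta
Conflict count: 0

Answer: 0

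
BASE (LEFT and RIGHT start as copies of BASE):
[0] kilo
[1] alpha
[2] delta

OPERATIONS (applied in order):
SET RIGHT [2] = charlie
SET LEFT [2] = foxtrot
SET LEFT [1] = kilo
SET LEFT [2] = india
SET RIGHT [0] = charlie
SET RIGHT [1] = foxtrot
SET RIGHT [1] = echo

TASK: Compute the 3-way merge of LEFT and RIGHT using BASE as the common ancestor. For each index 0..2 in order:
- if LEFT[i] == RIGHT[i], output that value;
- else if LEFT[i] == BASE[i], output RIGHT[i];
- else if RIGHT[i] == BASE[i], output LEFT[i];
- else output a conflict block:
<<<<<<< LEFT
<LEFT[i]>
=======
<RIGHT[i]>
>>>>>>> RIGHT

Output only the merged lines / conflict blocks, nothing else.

Answer: charlie
<<<<<<< LEFT
kilo
=======
echo
>>>>>>> RIGHT
<<<<<<< LEFT
india
=======
charlie
>>>>>>> RIGHT

Derivation:
Final LEFT:  [kilo, kilo, india]
Final RIGHT: [charlie, echo, charlie]
i=0: L=kilo=BASE, R=charlie -> take RIGHT -> charlie
i=1: BASE=alpha L=kilo R=echo all differ -> CONFLICT
i=2: BASE=delta L=india R=charlie all differ -> CONFLICT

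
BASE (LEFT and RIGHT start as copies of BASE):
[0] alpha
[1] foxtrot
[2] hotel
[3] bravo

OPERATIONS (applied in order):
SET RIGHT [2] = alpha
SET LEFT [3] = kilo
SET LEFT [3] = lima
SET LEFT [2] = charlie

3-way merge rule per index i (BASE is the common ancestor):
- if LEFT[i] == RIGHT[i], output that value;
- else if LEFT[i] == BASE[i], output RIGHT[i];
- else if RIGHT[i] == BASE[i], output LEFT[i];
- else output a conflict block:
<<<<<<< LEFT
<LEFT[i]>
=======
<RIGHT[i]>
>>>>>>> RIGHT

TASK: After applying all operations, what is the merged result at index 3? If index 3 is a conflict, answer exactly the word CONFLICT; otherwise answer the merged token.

Final LEFT:  [alpha, foxtrot, charlie, lima]
Final RIGHT: [alpha, foxtrot, alpha, bravo]
i=0: L=alpha R=alpha -> agree -> alpha
i=1: L=foxtrot R=foxtrot -> agree -> foxtrot
i=2: BASE=hotel L=charlie R=alpha all differ -> CONFLICT
i=3: L=lima, R=bravo=BASE -> take LEFT -> lima
Index 3 -> lima

Answer: lima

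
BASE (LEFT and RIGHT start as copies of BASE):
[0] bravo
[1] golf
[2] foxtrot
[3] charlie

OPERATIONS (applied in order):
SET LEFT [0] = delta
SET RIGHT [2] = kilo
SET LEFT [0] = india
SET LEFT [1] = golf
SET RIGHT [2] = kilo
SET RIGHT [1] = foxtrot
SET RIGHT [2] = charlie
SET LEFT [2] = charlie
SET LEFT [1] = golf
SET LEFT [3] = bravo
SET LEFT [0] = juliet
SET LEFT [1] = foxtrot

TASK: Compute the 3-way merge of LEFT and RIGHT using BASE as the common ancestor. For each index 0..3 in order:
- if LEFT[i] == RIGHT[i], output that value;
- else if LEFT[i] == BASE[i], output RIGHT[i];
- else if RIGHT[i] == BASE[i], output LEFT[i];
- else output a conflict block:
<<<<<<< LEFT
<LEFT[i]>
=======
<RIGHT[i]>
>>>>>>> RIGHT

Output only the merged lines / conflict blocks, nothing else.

Answer: juliet
foxtrot
charlie
bravo

Derivation:
Final LEFT:  [juliet, foxtrot, charlie, bravo]
Final RIGHT: [bravo, foxtrot, charlie, charlie]
i=0: L=juliet, R=bravo=BASE -> take LEFT -> juliet
i=1: L=foxtrot R=foxtrot -> agree -> foxtrot
i=2: L=charlie R=charlie -> agree -> charlie
i=3: L=bravo, R=charlie=BASE -> take LEFT -> bravo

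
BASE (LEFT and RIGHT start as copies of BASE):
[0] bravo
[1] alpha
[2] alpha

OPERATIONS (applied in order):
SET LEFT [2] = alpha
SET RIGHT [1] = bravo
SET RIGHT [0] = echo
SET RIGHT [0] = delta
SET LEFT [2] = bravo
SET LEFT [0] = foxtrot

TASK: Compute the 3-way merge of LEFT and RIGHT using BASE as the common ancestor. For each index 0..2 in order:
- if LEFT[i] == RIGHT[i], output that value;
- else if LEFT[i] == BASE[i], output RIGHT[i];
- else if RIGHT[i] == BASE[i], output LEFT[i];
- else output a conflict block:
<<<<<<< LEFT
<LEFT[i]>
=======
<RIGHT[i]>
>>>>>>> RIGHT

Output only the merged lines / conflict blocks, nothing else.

Answer: <<<<<<< LEFT
foxtrot
=======
delta
>>>>>>> RIGHT
bravo
bravo

Derivation:
Final LEFT:  [foxtrot, alpha, bravo]
Final RIGHT: [delta, bravo, alpha]
i=0: BASE=bravo L=foxtrot R=delta all differ -> CONFLICT
i=1: L=alpha=BASE, R=bravo -> take RIGHT -> bravo
i=2: L=bravo, R=alpha=BASE -> take LEFT -> bravo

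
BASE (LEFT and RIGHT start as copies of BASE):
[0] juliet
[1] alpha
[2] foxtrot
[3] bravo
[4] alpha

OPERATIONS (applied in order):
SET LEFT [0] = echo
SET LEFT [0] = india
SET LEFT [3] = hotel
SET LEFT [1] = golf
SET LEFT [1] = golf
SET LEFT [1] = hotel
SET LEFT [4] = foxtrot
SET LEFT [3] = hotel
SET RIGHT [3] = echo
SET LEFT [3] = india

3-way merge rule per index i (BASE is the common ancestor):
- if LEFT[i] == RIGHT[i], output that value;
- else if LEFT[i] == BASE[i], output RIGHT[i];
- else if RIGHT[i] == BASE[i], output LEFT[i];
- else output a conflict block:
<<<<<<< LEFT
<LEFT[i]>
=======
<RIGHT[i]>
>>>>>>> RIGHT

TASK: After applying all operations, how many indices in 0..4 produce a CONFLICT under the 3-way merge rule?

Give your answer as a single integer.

Final LEFT:  [india, hotel, foxtrot, india, foxtrot]
Final RIGHT: [juliet, alpha, foxtrot, echo, alpha]
i=0: L=india, R=juliet=BASE -> take LEFT -> india
i=1: L=hotel, R=alpha=BASE -> take LEFT -> hotel
i=2: L=foxtrot R=foxtrot -> agree -> foxtrot
i=3: BASE=bravo L=india R=echo all differ -> CONFLICT
i=4: L=foxtrot, R=alpha=BASE -> take LEFT -> foxtrot
Conflict count: 1

Answer: 1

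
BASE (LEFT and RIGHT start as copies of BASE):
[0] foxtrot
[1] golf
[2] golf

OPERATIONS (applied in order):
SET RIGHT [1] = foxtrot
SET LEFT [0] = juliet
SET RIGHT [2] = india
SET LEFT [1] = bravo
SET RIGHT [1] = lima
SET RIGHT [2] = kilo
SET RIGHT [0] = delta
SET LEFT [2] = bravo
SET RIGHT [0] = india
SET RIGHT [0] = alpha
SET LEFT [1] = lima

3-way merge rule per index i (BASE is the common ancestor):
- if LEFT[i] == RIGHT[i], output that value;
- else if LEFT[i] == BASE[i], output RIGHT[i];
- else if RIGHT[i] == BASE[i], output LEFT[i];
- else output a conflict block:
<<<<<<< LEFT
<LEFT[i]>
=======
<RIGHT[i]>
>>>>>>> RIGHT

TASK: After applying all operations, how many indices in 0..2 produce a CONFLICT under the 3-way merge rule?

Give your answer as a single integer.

Answer: 2

Derivation:
Final LEFT:  [juliet, lima, bravo]
Final RIGHT: [alpha, lima, kilo]
i=0: BASE=foxtrot L=juliet R=alpha all differ -> CONFLICT
i=1: L=lima R=lima -> agree -> lima
i=2: BASE=golf L=bravo R=kilo all differ -> CONFLICT
Conflict count: 2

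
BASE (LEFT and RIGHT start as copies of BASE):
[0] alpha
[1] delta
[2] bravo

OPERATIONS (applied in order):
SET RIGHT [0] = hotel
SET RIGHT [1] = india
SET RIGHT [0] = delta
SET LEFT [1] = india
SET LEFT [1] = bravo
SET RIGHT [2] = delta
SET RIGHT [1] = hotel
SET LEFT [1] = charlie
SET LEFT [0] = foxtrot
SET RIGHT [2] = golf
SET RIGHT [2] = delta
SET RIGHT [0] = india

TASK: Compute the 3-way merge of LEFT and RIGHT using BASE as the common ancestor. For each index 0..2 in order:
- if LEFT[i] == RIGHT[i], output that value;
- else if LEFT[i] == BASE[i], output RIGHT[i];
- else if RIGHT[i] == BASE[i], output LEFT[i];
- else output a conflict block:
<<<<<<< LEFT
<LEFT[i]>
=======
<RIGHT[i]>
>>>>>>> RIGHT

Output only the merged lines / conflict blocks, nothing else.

Answer: <<<<<<< LEFT
foxtrot
=======
india
>>>>>>> RIGHT
<<<<<<< LEFT
charlie
=======
hotel
>>>>>>> RIGHT
delta

Derivation:
Final LEFT:  [foxtrot, charlie, bravo]
Final RIGHT: [india, hotel, delta]
i=0: BASE=alpha L=foxtrot R=india all differ -> CONFLICT
i=1: BASE=delta L=charlie R=hotel all differ -> CONFLICT
i=2: L=bravo=BASE, R=delta -> take RIGHT -> delta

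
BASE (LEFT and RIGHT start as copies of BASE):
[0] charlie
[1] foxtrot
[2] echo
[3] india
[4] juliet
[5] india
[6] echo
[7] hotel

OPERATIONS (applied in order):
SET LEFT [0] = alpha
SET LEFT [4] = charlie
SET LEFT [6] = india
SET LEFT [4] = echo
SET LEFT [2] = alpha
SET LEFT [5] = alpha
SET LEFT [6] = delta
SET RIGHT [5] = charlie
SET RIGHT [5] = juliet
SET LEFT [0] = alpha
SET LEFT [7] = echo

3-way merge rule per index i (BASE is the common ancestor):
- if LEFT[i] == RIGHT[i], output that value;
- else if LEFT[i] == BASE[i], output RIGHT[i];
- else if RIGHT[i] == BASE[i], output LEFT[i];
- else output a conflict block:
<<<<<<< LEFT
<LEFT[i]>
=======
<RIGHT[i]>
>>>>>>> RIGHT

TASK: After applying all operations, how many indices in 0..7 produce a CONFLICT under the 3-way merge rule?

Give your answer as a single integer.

Final LEFT:  [alpha, foxtrot, alpha, india, echo, alpha, delta, echo]
Final RIGHT: [charlie, foxtrot, echo, india, juliet, juliet, echo, hotel]
i=0: L=alpha, R=charlie=BASE -> take LEFT -> alpha
i=1: L=foxtrot R=foxtrot -> agree -> foxtrot
i=2: L=alpha, R=echo=BASE -> take LEFT -> alpha
i=3: L=india R=india -> agree -> india
i=4: L=echo, R=juliet=BASE -> take LEFT -> echo
i=5: BASE=india L=alpha R=juliet all differ -> CONFLICT
i=6: L=delta, R=echo=BASE -> take LEFT -> delta
i=7: L=echo, R=hotel=BASE -> take LEFT -> echo
Conflict count: 1

Answer: 1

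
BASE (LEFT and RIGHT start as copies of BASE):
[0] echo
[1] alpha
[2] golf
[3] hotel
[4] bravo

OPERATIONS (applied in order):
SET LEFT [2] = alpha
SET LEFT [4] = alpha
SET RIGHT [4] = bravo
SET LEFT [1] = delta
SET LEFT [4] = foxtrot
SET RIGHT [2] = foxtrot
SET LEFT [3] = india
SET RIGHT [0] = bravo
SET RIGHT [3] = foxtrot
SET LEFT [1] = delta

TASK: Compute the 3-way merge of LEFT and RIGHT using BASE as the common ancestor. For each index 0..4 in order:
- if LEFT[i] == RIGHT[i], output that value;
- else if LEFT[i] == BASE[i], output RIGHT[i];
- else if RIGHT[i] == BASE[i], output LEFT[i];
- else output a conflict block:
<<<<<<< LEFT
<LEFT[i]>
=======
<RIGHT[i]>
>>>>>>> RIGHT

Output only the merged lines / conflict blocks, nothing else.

Answer: bravo
delta
<<<<<<< LEFT
alpha
=======
foxtrot
>>>>>>> RIGHT
<<<<<<< LEFT
india
=======
foxtrot
>>>>>>> RIGHT
foxtrot

Derivation:
Final LEFT:  [echo, delta, alpha, india, foxtrot]
Final RIGHT: [bravo, alpha, foxtrot, foxtrot, bravo]
i=0: L=echo=BASE, R=bravo -> take RIGHT -> bravo
i=1: L=delta, R=alpha=BASE -> take LEFT -> delta
i=2: BASE=golf L=alpha R=foxtrot all differ -> CONFLICT
i=3: BASE=hotel L=india R=foxtrot all differ -> CONFLICT
i=4: L=foxtrot, R=bravo=BASE -> take LEFT -> foxtrot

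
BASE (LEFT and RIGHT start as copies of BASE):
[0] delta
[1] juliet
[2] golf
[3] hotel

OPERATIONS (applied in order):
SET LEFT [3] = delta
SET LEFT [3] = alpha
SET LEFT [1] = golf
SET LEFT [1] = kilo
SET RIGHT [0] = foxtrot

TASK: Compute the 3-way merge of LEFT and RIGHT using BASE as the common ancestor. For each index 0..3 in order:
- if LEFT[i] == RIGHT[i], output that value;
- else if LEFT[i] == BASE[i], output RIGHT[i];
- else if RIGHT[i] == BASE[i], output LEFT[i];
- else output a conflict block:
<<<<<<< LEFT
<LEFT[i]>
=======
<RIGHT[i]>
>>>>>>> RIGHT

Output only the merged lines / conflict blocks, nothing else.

Answer: foxtrot
kilo
golf
alpha

Derivation:
Final LEFT:  [delta, kilo, golf, alpha]
Final RIGHT: [foxtrot, juliet, golf, hotel]
i=0: L=delta=BASE, R=foxtrot -> take RIGHT -> foxtrot
i=1: L=kilo, R=juliet=BASE -> take LEFT -> kilo
i=2: L=golf R=golf -> agree -> golf
i=3: L=alpha, R=hotel=BASE -> take LEFT -> alpha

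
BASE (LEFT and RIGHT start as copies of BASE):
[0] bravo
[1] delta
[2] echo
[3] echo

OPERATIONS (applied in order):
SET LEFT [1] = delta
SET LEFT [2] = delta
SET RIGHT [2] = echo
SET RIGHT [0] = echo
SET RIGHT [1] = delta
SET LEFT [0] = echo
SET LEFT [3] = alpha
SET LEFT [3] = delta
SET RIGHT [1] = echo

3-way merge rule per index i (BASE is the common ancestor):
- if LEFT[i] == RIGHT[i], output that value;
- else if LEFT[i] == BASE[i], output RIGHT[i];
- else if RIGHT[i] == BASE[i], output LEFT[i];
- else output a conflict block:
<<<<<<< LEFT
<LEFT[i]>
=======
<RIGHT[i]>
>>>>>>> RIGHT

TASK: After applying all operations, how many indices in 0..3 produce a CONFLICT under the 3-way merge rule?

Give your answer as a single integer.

Final LEFT:  [echo, delta, delta, delta]
Final RIGHT: [echo, echo, echo, echo]
i=0: L=echo R=echo -> agree -> echo
i=1: L=delta=BASE, R=echo -> take RIGHT -> echo
i=2: L=delta, R=echo=BASE -> take LEFT -> delta
i=3: L=delta, R=echo=BASE -> take LEFT -> delta
Conflict count: 0

Answer: 0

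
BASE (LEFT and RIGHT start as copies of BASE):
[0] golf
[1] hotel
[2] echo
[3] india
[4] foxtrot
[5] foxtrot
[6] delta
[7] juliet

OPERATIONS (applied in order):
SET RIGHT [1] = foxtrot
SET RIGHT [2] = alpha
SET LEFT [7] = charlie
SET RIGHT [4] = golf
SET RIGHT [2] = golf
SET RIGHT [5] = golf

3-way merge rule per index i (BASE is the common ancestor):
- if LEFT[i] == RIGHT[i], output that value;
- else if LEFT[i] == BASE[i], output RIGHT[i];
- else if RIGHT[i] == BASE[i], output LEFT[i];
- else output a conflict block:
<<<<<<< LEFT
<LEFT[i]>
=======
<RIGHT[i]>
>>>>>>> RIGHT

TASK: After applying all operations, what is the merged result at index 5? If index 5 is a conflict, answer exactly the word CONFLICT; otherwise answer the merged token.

Answer: golf

Derivation:
Final LEFT:  [golf, hotel, echo, india, foxtrot, foxtrot, delta, charlie]
Final RIGHT: [golf, foxtrot, golf, india, golf, golf, delta, juliet]
i=0: L=golf R=golf -> agree -> golf
i=1: L=hotel=BASE, R=foxtrot -> take RIGHT -> foxtrot
i=2: L=echo=BASE, R=golf -> take RIGHT -> golf
i=3: L=india R=india -> agree -> india
i=4: L=foxtrot=BASE, R=golf -> take RIGHT -> golf
i=5: L=foxtrot=BASE, R=golf -> take RIGHT -> golf
i=6: L=delta R=delta -> agree -> delta
i=7: L=charlie, R=juliet=BASE -> take LEFT -> charlie
Index 5 -> golf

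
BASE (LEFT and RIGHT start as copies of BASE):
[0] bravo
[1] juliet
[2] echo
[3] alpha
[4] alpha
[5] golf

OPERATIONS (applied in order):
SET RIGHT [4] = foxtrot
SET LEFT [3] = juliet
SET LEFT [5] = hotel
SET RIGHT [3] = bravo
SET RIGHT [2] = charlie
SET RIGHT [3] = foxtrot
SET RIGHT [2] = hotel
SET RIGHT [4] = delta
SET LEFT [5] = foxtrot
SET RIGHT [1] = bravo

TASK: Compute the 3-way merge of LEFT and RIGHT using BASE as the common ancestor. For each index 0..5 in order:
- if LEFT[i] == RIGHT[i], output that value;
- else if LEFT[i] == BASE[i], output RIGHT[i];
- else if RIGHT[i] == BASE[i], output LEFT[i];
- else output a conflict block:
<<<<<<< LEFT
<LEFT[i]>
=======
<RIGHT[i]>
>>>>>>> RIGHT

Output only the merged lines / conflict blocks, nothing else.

Final LEFT:  [bravo, juliet, echo, juliet, alpha, foxtrot]
Final RIGHT: [bravo, bravo, hotel, foxtrot, delta, golf]
i=0: L=bravo R=bravo -> agree -> bravo
i=1: L=juliet=BASE, R=bravo -> take RIGHT -> bravo
i=2: L=echo=BASE, R=hotel -> take RIGHT -> hotel
i=3: BASE=alpha L=juliet R=foxtrot all differ -> CONFLICT
i=4: L=alpha=BASE, R=delta -> take RIGHT -> delta
i=5: L=foxtrot, R=golf=BASE -> take LEFT -> foxtrot

Answer: bravo
bravo
hotel
<<<<<<< LEFT
juliet
=======
foxtrot
>>>>>>> RIGHT
delta
foxtrot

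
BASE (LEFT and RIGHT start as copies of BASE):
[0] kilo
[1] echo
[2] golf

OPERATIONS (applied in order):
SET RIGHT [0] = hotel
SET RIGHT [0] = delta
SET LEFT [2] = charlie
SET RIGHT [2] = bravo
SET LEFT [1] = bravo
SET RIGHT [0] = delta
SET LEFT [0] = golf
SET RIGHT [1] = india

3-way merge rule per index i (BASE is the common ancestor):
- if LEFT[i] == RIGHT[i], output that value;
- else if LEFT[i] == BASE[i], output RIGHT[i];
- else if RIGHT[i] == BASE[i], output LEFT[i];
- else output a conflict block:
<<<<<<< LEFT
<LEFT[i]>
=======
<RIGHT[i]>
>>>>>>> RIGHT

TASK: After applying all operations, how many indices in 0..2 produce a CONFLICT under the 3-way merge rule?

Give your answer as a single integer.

Final LEFT:  [golf, bravo, charlie]
Final RIGHT: [delta, india, bravo]
i=0: BASE=kilo L=golf R=delta all differ -> CONFLICT
i=1: BASE=echo L=bravo R=india all differ -> CONFLICT
i=2: BASE=golf L=charlie R=bravo all differ -> CONFLICT
Conflict count: 3

Answer: 3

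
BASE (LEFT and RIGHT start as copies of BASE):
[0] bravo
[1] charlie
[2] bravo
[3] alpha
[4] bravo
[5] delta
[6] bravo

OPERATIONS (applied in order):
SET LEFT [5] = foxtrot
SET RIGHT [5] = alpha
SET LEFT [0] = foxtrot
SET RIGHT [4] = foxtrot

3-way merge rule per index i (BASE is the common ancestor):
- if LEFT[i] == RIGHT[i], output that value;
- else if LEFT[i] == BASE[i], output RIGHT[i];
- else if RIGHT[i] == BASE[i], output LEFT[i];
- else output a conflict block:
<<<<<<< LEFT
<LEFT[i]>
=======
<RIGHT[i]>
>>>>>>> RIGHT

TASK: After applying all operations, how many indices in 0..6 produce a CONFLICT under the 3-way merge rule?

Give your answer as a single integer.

Answer: 1

Derivation:
Final LEFT:  [foxtrot, charlie, bravo, alpha, bravo, foxtrot, bravo]
Final RIGHT: [bravo, charlie, bravo, alpha, foxtrot, alpha, bravo]
i=0: L=foxtrot, R=bravo=BASE -> take LEFT -> foxtrot
i=1: L=charlie R=charlie -> agree -> charlie
i=2: L=bravo R=bravo -> agree -> bravo
i=3: L=alpha R=alpha -> agree -> alpha
i=4: L=bravo=BASE, R=foxtrot -> take RIGHT -> foxtrot
i=5: BASE=delta L=foxtrot R=alpha all differ -> CONFLICT
i=6: L=bravo R=bravo -> agree -> bravo
Conflict count: 1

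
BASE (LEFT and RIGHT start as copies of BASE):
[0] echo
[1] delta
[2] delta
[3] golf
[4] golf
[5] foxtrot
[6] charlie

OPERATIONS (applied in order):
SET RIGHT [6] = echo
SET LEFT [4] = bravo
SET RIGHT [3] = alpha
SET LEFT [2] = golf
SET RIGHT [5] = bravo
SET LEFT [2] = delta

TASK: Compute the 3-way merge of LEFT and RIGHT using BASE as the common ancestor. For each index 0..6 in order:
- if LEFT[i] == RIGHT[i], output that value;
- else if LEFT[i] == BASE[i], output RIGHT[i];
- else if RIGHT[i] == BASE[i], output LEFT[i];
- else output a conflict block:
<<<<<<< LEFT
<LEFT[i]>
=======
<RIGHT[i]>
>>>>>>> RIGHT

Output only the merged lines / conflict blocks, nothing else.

Answer: echo
delta
delta
alpha
bravo
bravo
echo

Derivation:
Final LEFT:  [echo, delta, delta, golf, bravo, foxtrot, charlie]
Final RIGHT: [echo, delta, delta, alpha, golf, bravo, echo]
i=0: L=echo R=echo -> agree -> echo
i=1: L=delta R=delta -> agree -> delta
i=2: L=delta R=delta -> agree -> delta
i=3: L=golf=BASE, R=alpha -> take RIGHT -> alpha
i=4: L=bravo, R=golf=BASE -> take LEFT -> bravo
i=5: L=foxtrot=BASE, R=bravo -> take RIGHT -> bravo
i=6: L=charlie=BASE, R=echo -> take RIGHT -> echo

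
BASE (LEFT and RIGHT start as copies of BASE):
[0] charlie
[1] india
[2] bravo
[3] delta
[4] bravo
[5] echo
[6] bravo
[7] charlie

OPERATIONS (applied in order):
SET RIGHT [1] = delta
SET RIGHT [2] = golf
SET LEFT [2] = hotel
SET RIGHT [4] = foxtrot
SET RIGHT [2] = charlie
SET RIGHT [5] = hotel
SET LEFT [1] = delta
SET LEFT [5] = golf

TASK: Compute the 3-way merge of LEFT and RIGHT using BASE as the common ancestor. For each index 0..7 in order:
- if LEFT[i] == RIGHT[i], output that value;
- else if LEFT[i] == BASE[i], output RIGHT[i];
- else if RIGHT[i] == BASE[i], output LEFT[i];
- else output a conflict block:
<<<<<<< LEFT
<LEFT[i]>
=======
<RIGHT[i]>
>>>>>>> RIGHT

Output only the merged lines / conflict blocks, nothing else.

Answer: charlie
delta
<<<<<<< LEFT
hotel
=======
charlie
>>>>>>> RIGHT
delta
foxtrot
<<<<<<< LEFT
golf
=======
hotel
>>>>>>> RIGHT
bravo
charlie

Derivation:
Final LEFT:  [charlie, delta, hotel, delta, bravo, golf, bravo, charlie]
Final RIGHT: [charlie, delta, charlie, delta, foxtrot, hotel, bravo, charlie]
i=0: L=charlie R=charlie -> agree -> charlie
i=1: L=delta R=delta -> agree -> delta
i=2: BASE=bravo L=hotel R=charlie all differ -> CONFLICT
i=3: L=delta R=delta -> agree -> delta
i=4: L=bravo=BASE, R=foxtrot -> take RIGHT -> foxtrot
i=5: BASE=echo L=golf R=hotel all differ -> CONFLICT
i=6: L=bravo R=bravo -> agree -> bravo
i=7: L=charlie R=charlie -> agree -> charlie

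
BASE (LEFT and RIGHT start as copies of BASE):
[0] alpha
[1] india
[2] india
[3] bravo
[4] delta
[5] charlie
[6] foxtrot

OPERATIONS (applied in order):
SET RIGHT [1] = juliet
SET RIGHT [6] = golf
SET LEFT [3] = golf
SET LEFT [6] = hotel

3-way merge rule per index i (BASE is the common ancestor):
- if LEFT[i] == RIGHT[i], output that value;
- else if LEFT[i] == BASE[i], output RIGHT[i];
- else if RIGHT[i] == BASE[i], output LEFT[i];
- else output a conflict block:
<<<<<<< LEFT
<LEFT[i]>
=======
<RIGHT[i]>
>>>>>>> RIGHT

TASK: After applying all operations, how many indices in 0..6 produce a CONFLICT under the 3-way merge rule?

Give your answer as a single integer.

Answer: 1

Derivation:
Final LEFT:  [alpha, india, india, golf, delta, charlie, hotel]
Final RIGHT: [alpha, juliet, india, bravo, delta, charlie, golf]
i=0: L=alpha R=alpha -> agree -> alpha
i=1: L=india=BASE, R=juliet -> take RIGHT -> juliet
i=2: L=india R=india -> agree -> india
i=3: L=golf, R=bravo=BASE -> take LEFT -> golf
i=4: L=delta R=delta -> agree -> delta
i=5: L=charlie R=charlie -> agree -> charlie
i=6: BASE=foxtrot L=hotel R=golf all differ -> CONFLICT
Conflict count: 1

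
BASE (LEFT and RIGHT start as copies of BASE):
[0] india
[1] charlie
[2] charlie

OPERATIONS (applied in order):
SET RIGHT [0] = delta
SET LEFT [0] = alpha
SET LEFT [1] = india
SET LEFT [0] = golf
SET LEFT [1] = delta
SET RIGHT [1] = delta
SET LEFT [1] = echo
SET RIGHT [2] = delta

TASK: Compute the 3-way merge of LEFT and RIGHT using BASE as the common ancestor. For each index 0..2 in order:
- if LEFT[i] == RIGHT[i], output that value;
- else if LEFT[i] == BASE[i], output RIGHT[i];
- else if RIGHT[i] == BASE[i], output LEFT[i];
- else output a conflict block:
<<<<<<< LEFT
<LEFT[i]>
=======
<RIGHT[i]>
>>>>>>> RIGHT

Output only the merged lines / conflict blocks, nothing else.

Final LEFT:  [golf, echo, charlie]
Final RIGHT: [delta, delta, delta]
i=0: BASE=india L=golf R=delta all differ -> CONFLICT
i=1: BASE=charlie L=echo R=delta all differ -> CONFLICT
i=2: L=charlie=BASE, R=delta -> take RIGHT -> delta

Answer: <<<<<<< LEFT
golf
=======
delta
>>>>>>> RIGHT
<<<<<<< LEFT
echo
=======
delta
>>>>>>> RIGHT
delta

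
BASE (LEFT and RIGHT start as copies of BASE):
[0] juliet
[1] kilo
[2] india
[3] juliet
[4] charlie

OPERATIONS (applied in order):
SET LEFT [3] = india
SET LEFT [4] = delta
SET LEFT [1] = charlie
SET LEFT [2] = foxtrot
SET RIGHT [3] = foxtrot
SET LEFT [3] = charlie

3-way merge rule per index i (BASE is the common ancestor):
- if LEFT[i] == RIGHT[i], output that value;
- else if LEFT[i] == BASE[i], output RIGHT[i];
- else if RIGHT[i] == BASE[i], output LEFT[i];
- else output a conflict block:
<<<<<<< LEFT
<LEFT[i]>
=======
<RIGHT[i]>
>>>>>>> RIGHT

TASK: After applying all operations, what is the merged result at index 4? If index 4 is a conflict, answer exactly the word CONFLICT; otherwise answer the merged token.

Final LEFT:  [juliet, charlie, foxtrot, charlie, delta]
Final RIGHT: [juliet, kilo, india, foxtrot, charlie]
i=0: L=juliet R=juliet -> agree -> juliet
i=1: L=charlie, R=kilo=BASE -> take LEFT -> charlie
i=2: L=foxtrot, R=india=BASE -> take LEFT -> foxtrot
i=3: BASE=juliet L=charlie R=foxtrot all differ -> CONFLICT
i=4: L=delta, R=charlie=BASE -> take LEFT -> delta
Index 4 -> delta

Answer: delta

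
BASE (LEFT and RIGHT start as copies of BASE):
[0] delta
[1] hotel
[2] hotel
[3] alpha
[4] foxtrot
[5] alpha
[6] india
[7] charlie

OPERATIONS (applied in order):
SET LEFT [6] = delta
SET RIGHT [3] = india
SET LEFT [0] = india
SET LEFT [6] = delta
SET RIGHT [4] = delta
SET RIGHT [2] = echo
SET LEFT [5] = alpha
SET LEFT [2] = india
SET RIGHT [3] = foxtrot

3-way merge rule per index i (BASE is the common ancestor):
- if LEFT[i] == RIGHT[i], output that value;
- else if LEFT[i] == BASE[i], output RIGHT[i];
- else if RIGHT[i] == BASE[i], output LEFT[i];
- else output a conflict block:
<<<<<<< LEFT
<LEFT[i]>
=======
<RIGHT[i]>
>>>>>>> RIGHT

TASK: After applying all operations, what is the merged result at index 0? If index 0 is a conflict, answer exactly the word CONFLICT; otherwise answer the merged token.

Final LEFT:  [india, hotel, india, alpha, foxtrot, alpha, delta, charlie]
Final RIGHT: [delta, hotel, echo, foxtrot, delta, alpha, india, charlie]
i=0: L=india, R=delta=BASE -> take LEFT -> india
i=1: L=hotel R=hotel -> agree -> hotel
i=2: BASE=hotel L=india R=echo all differ -> CONFLICT
i=3: L=alpha=BASE, R=foxtrot -> take RIGHT -> foxtrot
i=4: L=foxtrot=BASE, R=delta -> take RIGHT -> delta
i=5: L=alpha R=alpha -> agree -> alpha
i=6: L=delta, R=india=BASE -> take LEFT -> delta
i=7: L=charlie R=charlie -> agree -> charlie
Index 0 -> india

Answer: india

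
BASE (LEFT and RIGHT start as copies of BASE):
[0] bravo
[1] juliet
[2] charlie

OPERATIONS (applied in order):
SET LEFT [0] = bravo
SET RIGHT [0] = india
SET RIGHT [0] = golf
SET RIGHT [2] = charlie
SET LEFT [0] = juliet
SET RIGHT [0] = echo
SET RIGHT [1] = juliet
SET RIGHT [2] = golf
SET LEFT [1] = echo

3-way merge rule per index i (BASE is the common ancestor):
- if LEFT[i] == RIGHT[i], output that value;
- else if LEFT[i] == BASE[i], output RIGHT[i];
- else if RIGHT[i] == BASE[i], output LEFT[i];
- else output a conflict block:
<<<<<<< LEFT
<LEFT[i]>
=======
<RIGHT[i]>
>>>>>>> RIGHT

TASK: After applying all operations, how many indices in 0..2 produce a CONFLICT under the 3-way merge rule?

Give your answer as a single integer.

Answer: 1

Derivation:
Final LEFT:  [juliet, echo, charlie]
Final RIGHT: [echo, juliet, golf]
i=0: BASE=bravo L=juliet R=echo all differ -> CONFLICT
i=1: L=echo, R=juliet=BASE -> take LEFT -> echo
i=2: L=charlie=BASE, R=golf -> take RIGHT -> golf
Conflict count: 1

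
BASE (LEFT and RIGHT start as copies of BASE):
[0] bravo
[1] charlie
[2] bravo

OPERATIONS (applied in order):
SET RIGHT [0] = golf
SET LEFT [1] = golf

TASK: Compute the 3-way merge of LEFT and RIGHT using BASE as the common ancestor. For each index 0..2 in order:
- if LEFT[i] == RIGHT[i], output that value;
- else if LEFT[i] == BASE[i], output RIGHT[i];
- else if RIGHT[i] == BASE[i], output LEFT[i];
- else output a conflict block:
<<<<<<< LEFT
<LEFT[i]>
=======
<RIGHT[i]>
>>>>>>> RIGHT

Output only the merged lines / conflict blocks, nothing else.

Final LEFT:  [bravo, golf, bravo]
Final RIGHT: [golf, charlie, bravo]
i=0: L=bravo=BASE, R=golf -> take RIGHT -> golf
i=1: L=golf, R=charlie=BASE -> take LEFT -> golf
i=2: L=bravo R=bravo -> agree -> bravo

Answer: golf
golf
bravo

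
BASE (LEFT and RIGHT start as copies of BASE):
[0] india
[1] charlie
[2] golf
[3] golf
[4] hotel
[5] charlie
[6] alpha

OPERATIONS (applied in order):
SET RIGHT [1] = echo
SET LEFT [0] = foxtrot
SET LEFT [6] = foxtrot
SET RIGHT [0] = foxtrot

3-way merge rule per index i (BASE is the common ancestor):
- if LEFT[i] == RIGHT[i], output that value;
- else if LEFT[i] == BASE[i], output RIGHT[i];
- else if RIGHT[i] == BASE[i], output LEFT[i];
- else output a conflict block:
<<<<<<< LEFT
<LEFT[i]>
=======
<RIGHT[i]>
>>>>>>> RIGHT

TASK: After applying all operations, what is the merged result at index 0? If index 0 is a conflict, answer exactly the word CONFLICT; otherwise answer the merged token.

Answer: foxtrot

Derivation:
Final LEFT:  [foxtrot, charlie, golf, golf, hotel, charlie, foxtrot]
Final RIGHT: [foxtrot, echo, golf, golf, hotel, charlie, alpha]
i=0: L=foxtrot R=foxtrot -> agree -> foxtrot
i=1: L=charlie=BASE, R=echo -> take RIGHT -> echo
i=2: L=golf R=golf -> agree -> golf
i=3: L=golf R=golf -> agree -> golf
i=4: L=hotel R=hotel -> agree -> hotel
i=5: L=charlie R=charlie -> agree -> charlie
i=6: L=foxtrot, R=alpha=BASE -> take LEFT -> foxtrot
Index 0 -> foxtrot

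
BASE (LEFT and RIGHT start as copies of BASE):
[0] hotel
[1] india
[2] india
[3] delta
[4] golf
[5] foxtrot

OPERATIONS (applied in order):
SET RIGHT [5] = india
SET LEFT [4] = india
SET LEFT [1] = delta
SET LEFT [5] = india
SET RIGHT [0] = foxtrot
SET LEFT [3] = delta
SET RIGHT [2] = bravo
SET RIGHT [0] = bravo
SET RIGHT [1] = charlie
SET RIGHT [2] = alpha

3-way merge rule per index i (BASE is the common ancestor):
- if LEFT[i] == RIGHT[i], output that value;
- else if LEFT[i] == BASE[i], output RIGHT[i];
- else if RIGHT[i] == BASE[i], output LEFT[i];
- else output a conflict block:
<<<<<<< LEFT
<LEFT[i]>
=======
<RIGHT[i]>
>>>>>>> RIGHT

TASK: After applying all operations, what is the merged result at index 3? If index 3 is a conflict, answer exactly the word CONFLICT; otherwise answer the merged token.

Final LEFT:  [hotel, delta, india, delta, india, india]
Final RIGHT: [bravo, charlie, alpha, delta, golf, india]
i=0: L=hotel=BASE, R=bravo -> take RIGHT -> bravo
i=1: BASE=india L=delta R=charlie all differ -> CONFLICT
i=2: L=india=BASE, R=alpha -> take RIGHT -> alpha
i=3: L=delta R=delta -> agree -> delta
i=4: L=india, R=golf=BASE -> take LEFT -> india
i=5: L=india R=india -> agree -> india
Index 3 -> delta

Answer: delta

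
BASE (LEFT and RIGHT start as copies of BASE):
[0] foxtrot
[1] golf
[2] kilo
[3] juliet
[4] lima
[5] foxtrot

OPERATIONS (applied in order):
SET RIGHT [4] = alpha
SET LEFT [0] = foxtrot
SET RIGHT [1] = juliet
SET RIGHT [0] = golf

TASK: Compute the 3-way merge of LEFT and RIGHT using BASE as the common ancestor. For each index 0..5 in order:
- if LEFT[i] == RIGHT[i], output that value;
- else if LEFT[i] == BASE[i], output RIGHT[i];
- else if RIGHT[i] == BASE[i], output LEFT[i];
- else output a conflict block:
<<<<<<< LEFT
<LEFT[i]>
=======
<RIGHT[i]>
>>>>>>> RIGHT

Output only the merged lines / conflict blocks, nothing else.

Final LEFT:  [foxtrot, golf, kilo, juliet, lima, foxtrot]
Final RIGHT: [golf, juliet, kilo, juliet, alpha, foxtrot]
i=0: L=foxtrot=BASE, R=golf -> take RIGHT -> golf
i=1: L=golf=BASE, R=juliet -> take RIGHT -> juliet
i=2: L=kilo R=kilo -> agree -> kilo
i=3: L=juliet R=juliet -> agree -> juliet
i=4: L=lima=BASE, R=alpha -> take RIGHT -> alpha
i=5: L=foxtrot R=foxtrot -> agree -> foxtrot

Answer: golf
juliet
kilo
juliet
alpha
foxtrot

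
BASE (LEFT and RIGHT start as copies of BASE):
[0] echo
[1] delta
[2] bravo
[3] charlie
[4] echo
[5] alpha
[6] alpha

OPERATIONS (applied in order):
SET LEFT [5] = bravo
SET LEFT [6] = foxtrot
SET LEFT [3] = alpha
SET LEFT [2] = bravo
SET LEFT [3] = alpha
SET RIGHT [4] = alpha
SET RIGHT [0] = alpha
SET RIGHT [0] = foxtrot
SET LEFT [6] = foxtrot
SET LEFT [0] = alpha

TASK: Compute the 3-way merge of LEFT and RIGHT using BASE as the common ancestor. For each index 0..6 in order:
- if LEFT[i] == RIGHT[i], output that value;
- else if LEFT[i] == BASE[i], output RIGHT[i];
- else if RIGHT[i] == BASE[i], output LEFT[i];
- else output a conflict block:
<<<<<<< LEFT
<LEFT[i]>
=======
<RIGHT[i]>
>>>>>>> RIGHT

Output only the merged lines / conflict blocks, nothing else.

Final LEFT:  [alpha, delta, bravo, alpha, echo, bravo, foxtrot]
Final RIGHT: [foxtrot, delta, bravo, charlie, alpha, alpha, alpha]
i=0: BASE=echo L=alpha R=foxtrot all differ -> CONFLICT
i=1: L=delta R=delta -> agree -> delta
i=2: L=bravo R=bravo -> agree -> bravo
i=3: L=alpha, R=charlie=BASE -> take LEFT -> alpha
i=4: L=echo=BASE, R=alpha -> take RIGHT -> alpha
i=5: L=bravo, R=alpha=BASE -> take LEFT -> bravo
i=6: L=foxtrot, R=alpha=BASE -> take LEFT -> foxtrot

Answer: <<<<<<< LEFT
alpha
=======
foxtrot
>>>>>>> RIGHT
delta
bravo
alpha
alpha
bravo
foxtrot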